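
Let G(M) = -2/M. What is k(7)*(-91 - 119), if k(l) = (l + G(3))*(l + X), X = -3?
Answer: -5320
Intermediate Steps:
k(l) = (-3 + l)*(-2/3 + l) (k(l) = (l - 2/3)*(l - 3) = (l - 2*1/3)*(-3 + l) = (l - 2/3)*(-3 + l) = (-2/3 + l)*(-3 + l) = (-3 + l)*(-2/3 + l))
k(7)*(-91 - 119) = (2 + 7**2 - 11/3*7)*(-91 - 119) = (2 + 49 - 77/3)*(-210) = (76/3)*(-210) = -5320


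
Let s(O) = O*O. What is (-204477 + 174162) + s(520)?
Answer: 240085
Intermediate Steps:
s(O) = O²
(-204477 + 174162) + s(520) = (-204477 + 174162) + 520² = -30315 + 270400 = 240085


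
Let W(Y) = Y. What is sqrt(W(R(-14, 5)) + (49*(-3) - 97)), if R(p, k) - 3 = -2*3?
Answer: I*sqrt(247) ≈ 15.716*I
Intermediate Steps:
R(p, k) = -3 (R(p, k) = 3 - 2*3 = 3 - 6 = -3)
sqrt(W(R(-14, 5)) + (49*(-3) - 97)) = sqrt(-3 + (49*(-3) - 97)) = sqrt(-3 + (-147 - 97)) = sqrt(-3 - 244) = sqrt(-247) = I*sqrt(247)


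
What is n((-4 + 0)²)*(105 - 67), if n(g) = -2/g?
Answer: -19/4 ≈ -4.7500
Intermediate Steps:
n((-4 + 0)²)*(105 - 67) = (-2/(-4 + 0)²)*(105 - 67) = -2/((-4)²)*38 = -2/16*38 = -2*1/16*38 = -⅛*38 = -19/4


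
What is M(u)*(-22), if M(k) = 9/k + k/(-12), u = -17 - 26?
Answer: -19151/258 ≈ -74.229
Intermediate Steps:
u = -43
M(k) = 9/k - k/12 (M(k) = 9/k + k*(-1/12) = 9/k - k/12)
M(u)*(-22) = (9/(-43) - 1/12*(-43))*(-22) = (9*(-1/43) + 43/12)*(-22) = (-9/43 + 43/12)*(-22) = (1741/516)*(-22) = -19151/258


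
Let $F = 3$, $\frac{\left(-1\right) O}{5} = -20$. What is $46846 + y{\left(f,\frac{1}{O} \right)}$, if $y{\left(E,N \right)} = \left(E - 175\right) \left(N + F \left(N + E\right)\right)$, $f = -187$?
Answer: $\frac{6247838}{25} \approx 2.4991 \cdot 10^{5}$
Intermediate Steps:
$O = 100$ ($O = \left(-5\right) \left(-20\right) = 100$)
$y{\left(E,N \right)} = \left(-175 + E\right) \left(3 E + 4 N\right)$ ($y{\left(E,N \right)} = \left(E - 175\right) \left(N + 3 \left(N + E\right)\right) = \left(-175 + E\right) \left(N + 3 \left(E + N\right)\right) = \left(-175 + E\right) \left(N + \left(3 E + 3 N\right)\right) = \left(-175 + E\right) \left(3 E + 4 N\right)$)
$46846 + y{\left(f,\frac{1}{O} \right)} = 46846 + \left(- \frac{700}{100} - -98175 + 3 \left(-187\right)^{2} + 4 \left(-187\right) \frac{1}{100}\right) = 46846 + \left(\left(-700\right) \frac{1}{100} + 98175 + 3 \cdot 34969 + 4 \left(-187\right) \frac{1}{100}\right) = 46846 + \left(-7 + 98175 + 104907 - \frac{187}{25}\right) = 46846 + \frac{5076688}{25} = \frac{6247838}{25}$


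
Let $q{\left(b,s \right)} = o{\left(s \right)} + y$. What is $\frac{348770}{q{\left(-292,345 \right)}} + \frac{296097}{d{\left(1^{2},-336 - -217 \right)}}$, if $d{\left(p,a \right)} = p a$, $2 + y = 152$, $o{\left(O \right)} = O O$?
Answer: $- \frac{1007024467}{405195} \approx -2485.3$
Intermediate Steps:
$o{\left(O \right)} = O^{2}$
$y = 150$ ($y = -2 + 152 = 150$)
$q{\left(b,s \right)} = 150 + s^{2}$ ($q{\left(b,s \right)} = s^{2} + 150 = 150 + s^{2}$)
$d{\left(p,a \right)} = a p$
$\frac{348770}{q{\left(-292,345 \right)}} + \frac{296097}{d{\left(1^{2},-336 - -217 \right)}} = \frac{348770}{150 + 345^{2}} + \frac{296097}{\left(-336 - -217\right) 1^{2}} = \frac{348770}{150 + 119025} + \frac{296097}{\left(-336 + 217\right) 1} = \frac{348770}{119175} + \frac{296097}{\left(-119\right) 1} = 348770 \cdot \frac{1}{119175} + \frac{296097}{-119} = \frac{69754}{23835} + 296097 \left(- \frac{1}{119}\right) = \frac{69754}{23835} - \frac{296097}{119} = - \frac{1007024467}{405195}$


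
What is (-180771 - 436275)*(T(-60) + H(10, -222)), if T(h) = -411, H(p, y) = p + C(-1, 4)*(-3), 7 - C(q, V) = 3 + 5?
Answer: 245584308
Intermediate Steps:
C(q, V) = -1 (C(q, V) = 7 - (3 + 5) = 7 - 1*8 = 7 - 8 = -1)
H(p, y) = 3 + p (H(p, y) = p - 1*(-3) = p + 3 = 3 + p)
(-180771 - 436275)*(T(-60) + H(10, -222)) = (-180771 - 436275)*(-411 + (3 + 10)) = -617046*(-411 + 13) = -617046*(-398) = 245584308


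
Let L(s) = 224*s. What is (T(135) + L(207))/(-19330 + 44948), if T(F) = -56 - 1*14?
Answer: 23149/12809 ≈ 1.8072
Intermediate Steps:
T(F) = -70 (T(F) = -56 - 14 = -70)
(T(135) + L(207))/(-19330 + 44948) = (-70 + 224*207)/(-19330 + 44948) = (-70 + 46368)/25618 = 46298*(1/25618) = 23149/12809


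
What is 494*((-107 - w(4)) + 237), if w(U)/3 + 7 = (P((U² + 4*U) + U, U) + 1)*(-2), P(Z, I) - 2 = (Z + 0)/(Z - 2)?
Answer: 1472614/17 ≈ 86624.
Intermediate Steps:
P(Z, I) = 2 + Z/(-2 + Z) (P(Z, I) = 2 + (Z + 0)/(Z - 2) = 2 + Z/(-2 + Z))
w(U) = -27 - 6*(-4 + 3*U² + 15*U)/(-2 + U² + 5*U) (w(U) = -21 + 3*(((-4 + 3*((U² + 4*U) + U))/(-2 + ((U² + 4*U) + U)) + 1)*(-2)) = -21 + 3*(((-4 + 3*(U² + 5*U))/(-2 + (U² + 5*U)) + 1)*(-2)) = -21 + 3*(((-4 + (3*U² + 15*U))/(-2 + U² + 5*U) + 1)*(-2)) = -21 + 3*(((-4 + 3*U² + 15*U)/(-2 + U² + 5*U) + 1)*(-2)) = -21 + 3*((1 + (-4 + 3*U² + 15*U)/(-2 + U² + 5*U))*(-2)) = -21 + 3*(-2 - 2*(-4 + 3*U² + 15*U)/(-2 + U² + 5*U)) = -21 + (-6 - 6*(-4 + 3*U² + 15*U)/(-2 + U² + 5*U)) = -27 - 6*(-4 + 3*U² + 15*U)/(-2 + U² + 5*U))
494*((-107 - w(4)) + 237) = 494*((-107 - 3*(26 - 15*4*(5 + 4))/(-2 + 4*(5 + 4))) + 237) = 494*((-107 - 3*(26 - 15*4*9)/(-2 + 4*9)) + 237) = 494*((-107 - 3*(26 - 540)/(-2 + 36)) + 237) = 494*((-107 - 3*(-514)/34) + 237) = 494*((-107 - 1*(-771/17)) + 237) = 494*((-107 + 771/17) + 237) = 494*(-1048/17 + 237) = 494*(2981/17) = 1472614/17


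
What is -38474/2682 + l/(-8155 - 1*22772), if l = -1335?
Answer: -197717488/13824369 ≈ -14.302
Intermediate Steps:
-38474/2682 + l/(-8155 - 1*22772) = -38474/2682 - 1335/(-8155 - 1*22772) = -38474*1/2682 - 1335/(-8155 - 22772) = -19237/1341 - 1335/(-30927) = -19237/1341 - 1335*(-1/30927) = -19237/1341 + 445/10309 = -197717488/13824369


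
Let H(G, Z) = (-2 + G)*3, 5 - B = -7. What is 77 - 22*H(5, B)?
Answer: -121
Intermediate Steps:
B = 12 (B = 5 - 1*(-7) = 5 + 7 = 12)
H(G, Z) = -6 + 3*G
77 - 22*H(5, B) = 77 - 22*(-6 + 3*5) = 77 - 22*(-6 + 15) = 77 - 22*9 = 77 - 198 = -121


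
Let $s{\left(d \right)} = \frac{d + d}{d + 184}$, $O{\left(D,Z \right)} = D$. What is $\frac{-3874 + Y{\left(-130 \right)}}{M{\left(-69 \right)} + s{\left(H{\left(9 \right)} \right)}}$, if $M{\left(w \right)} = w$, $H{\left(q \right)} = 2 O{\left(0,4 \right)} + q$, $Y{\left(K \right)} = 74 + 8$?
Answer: $\frac{243952}{4433} \approx 55.031$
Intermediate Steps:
$Y{\left(K \right)} = 82$
$H{\left(q \right)} = q$ ($H{\left(q \right)} = 2 \cdot 0 + q = 0 + q = q$)
$s{\left(d \right)} = \frac{2 d}{184 + d}$
$\frac{-3874 + Y{\left(-130 \right)}}{M{\left(-69 \right)} + s{\left(H{\left(9 \right)} \right)}} = \frac{-3874 + 82}{-69 + 2 \cdot 9 \frac{1}{184 + 9}} = - \frac{3792}{-69 + 2 \cdot 9 \cdot \frac{1}{193}} = - \frac{3792}{-69 + \frac{18}{193}} = - \frac{3792}{- \frac{13299}{193}} = \left(-3792\right) \left(- \frac{193}{13299}\right) = \frac{243952}{4433}$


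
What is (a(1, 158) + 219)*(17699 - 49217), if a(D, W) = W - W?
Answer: -6902442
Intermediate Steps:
a(D, W) = 0
(a(1, 158) + 219)*(17699 - 49217) = (0 + 219)*(17699 - 49217) = 219*(-31518) = -6902442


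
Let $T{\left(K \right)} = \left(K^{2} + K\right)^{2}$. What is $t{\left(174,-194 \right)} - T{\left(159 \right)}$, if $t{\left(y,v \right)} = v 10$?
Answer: $-647195540$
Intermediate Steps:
$t{\left(y,v \right)} = 10 v$
$T{\left(K \right)} = \left(K + K^{2}\right)^{2}$
$t{\left(174,-194 \right)} - T{\left(159 \right)} = 10 \left(-194\right) - 159^{2} \left(1 + 159\right)^{2} = -1940 - 25281 \cdot 160^{2} = -1940 - 25281 \cdot 25600 = -1940 - 647193600 = -647195540$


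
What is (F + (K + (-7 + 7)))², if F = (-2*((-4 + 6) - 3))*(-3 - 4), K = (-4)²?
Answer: 4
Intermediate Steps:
K = 16
F = -14 (F = -2*(2 - 3)*(-7) = -2*(-1)*(-7) = 2*(-7) = -14)
(F + (K + (-7 + 7)))² = (-14 + (16 + (-7 + 7)))² = (-14 + (16 + 0))² = (-14 + 16)² = 2² = 4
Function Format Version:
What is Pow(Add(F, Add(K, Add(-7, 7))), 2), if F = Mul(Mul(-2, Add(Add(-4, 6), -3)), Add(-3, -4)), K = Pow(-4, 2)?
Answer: 4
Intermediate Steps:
K = 16
F = -14 (F = Mul(Mul(-2, Add(2, -3)), -7) = Mul(Mul(-2, -1), -7) = Mul(2, -7) = -14)
Pow(Add(F, Add(K, Add(-7, 7))), 2) = Pow(Add(-14, Add(16, Add(-7, 7))), 2) = Pow(Add(-14, Add(16, 0)), 2) = Pow(Add(-14, 16), 2) = Pow(2, 2) = 4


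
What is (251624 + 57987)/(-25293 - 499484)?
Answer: -309611/524777 ≈ -0.58999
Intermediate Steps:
(251624 + 57987)/(-25293 - 499484) = 309611/(-524777) = 309611*(-1/524777) = -309611/524777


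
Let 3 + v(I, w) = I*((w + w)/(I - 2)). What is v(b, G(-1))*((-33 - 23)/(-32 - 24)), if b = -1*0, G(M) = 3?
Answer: -3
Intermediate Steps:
b = 0
v(I, w) = -3 + 2*I*w/(-2 + I) (v(I, w) = -3 + I*((w + w)/(I - 2)) = -3 + I*((2*w)/(-2 + I)) = -3 + I*(2*w/(-2 + I)) = -3 + 2*I*w/(-2 + I))
v(b, G(-1))*((-33 - 23)/(-32 - 24)) = ((6 - 3*0 + 2*0*3)/(-2 + 0))*((-33 - 23)/(-32 - 24)) = ((6 + 0 + 0)/(-2))*(-56/(-56)) = (-1/2*6)*(-56*(-1/56)) = -3*1 = -3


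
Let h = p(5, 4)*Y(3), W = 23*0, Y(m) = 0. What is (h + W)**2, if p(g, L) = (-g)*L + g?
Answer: 0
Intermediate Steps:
p(g, L) = g - L*g (p(g, L) = -L*g + g = g - L*g)
W = 0
h = 0 (h = (5*(1 - 1*4))*0 = (5*(1 - 4))*0 = (5*(-3))*0 = -15*0 = 0)
(h + W)**2 = (0 + 0)**2 = 0**2 = 0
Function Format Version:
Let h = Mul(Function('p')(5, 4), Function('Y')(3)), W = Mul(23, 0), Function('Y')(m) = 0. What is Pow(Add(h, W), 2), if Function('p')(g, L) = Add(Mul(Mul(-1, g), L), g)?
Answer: 0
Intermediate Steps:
Function('p')(g, L) = Add(g, Mul(-1, L, g)) (Function('p')(g, L) = Add(Mul(-1, L, g), g) = Add(g, Mul(-1, L, g)))
W = 0
h = 0 (h = Mul(Mul(5, Add(1, Mul(-1, 4))), 0) = Mul(Mul(5, Add(1, -4)), 0) = Mul(Mul(5, -3), 0) = Mul(-15, 0) = 0)
Pow(Add(h, W), 2) = Pow(Add(0, 0), 2) = Pow(0, 2) = 0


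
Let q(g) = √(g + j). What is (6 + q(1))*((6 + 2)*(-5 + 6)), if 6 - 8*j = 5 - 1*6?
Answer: 48 + 2*√30 ≈ 58.954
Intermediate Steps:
j = 7/8 (j = ¾ - (5 - 1*6)/8 = ¾ - (5 - 6)/8 = ¾ - ⅛*(-1) = ¾ + ⅛ = 7/8 ≈ 0.87500)
q(g) = √(7/8 + g) (q(g) = √(g + 7/8) = √(7/8 + g))
(6 + q(1))*((6 + 2)*(-5 + 6)) = (6 + √(14 + 16*1)/4)*((6 + 2)*(-5 + 6)) = (6 + √(14 + 16)/4)*(8*1) = (6 + √30/4)*8 = 48 + 2*√30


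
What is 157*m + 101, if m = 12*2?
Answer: 3869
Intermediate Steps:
m = 24
157*m + 101 = 157*24 + 101 = 3768 + 101 = 3869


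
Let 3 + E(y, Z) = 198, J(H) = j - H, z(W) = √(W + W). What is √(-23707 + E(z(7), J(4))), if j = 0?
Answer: 2*I*√5878 ≈ 153.34*I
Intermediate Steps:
z(W) = √2*√W (z(W) = √(2*W) = √2*√W)
J(H) = -H (J(H) = 0 - H = -H)
E(y, Z) = 195 (E(y, Z) = -3 + 198 = 195)
√(-23707 + E(z(7), J(4))) = √(-23707 + 195) = √(-23512) = 2*I*√5878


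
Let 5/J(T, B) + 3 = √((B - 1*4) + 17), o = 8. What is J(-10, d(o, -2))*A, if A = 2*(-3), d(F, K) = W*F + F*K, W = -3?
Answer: 5/2 + 5*I*√3/2 ≈ 2.5 + 4.3301*I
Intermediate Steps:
d(F, K) = -3*F + F*K
J(T, B) = 5/(-3 + √(13 + B)) (J(T, B) = 5/(-3 + √((B - 1*4) + 17)) = 5/(-3 + √((B - 4) + 17)) = 5/(-3 + √((-4 + B) + 17)) = 5/(-3 + √(13 + B)))
A = -6
J(-10, d(o, -2))*A = (5/(-3 + √(13 + 8*(-3 - 2))))*(-6) = (5/(-3 + √(13 + 8*(-5))))*(-6) = (5/(-3 + √(13 - 40)))*(-6) = (5/(-3 + √(-27)))*(-6) = (5/(-3 + 3*I*√3))*(-6) = -30/(-3 + 3*I*√3)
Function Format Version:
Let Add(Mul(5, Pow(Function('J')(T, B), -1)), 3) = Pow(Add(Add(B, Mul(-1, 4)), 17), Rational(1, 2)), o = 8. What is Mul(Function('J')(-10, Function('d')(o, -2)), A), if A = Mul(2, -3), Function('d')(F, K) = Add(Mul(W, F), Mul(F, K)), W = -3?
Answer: Add(Rational(5, 2), Mul(Rational(5, 2), I, Pow(3, Rational(1, 2)))) ≈ Add(2.5000, Mul(4.3301, I))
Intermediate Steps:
Function('d')(F, K) = Add(Mul(-3, F), Mul(F, K))
Function('J')(T, B) = Mul(5, Pow(Add(-3, Pow(Add(13, B), Rational(1, 2))), -1)) (Function('J')(T, B) = Mul(5, Pow(Add(-3, Pow(Add(Add(B, Mul(-1, 4)), 17), Rational(1, 2))), -1)) = Mul(5, Pow(Add(-3, Pow(Add(Add(B, -4), 17), Rational(1, 2))), -1)) = Mul(5, Pow(Add(-3, Pow(Add(Add(-4, B), 17), Rational(1, 2))), -1)) = Mul(5, Pow(Add(-3, Pow(Add(13, B), Rational(1, 2))), -1)))
A = -6
Mul(Function('J')(-10, Function('d')(o, -2)), A) = Mul(Mul(5, Pow(Add(-3, Pow(Add(13, Mul(8, Add(-3, -2))), Rational(1, 2))), -1)), -6) = Mul(Mul(5, Pow(Add(-3, Pow(Add(13, Mul(8, -5)), Rational(1, 2))), -1)), -6) = Mul(Mul(5, Pow(Add(-3, Pow(Add(13, -40), Rational(1, 2))), -1)), -6) = Mul(Mul(5, Pow(Add(-3, Pow(-27, Rational(1, 2))), -1)), -6) = Mul(Mul(5, Pow(Add(-3, Mul(3, I, Pow(3, Rational(1, 2)))), -1)), -6) = Mul(-30, Pow(Add(-3, Mul(3, I, Pow(3, Rational(1, 2)))), -1))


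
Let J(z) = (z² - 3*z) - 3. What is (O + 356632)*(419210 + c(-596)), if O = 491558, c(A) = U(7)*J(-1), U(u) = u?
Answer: 355575667230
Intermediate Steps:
J(z) = -3 + z² - 3*z
c(A) = 7 (c(A) = 7*(-3 + (-1)² - 3*(-1)) = 7*(-3 + 1 + 3) = 7*1 = 7)
(O + 356632)*(419210 + c(-596)) = (491558 + 356632)*(419210 + 7) = 848190*419217 = 355575667230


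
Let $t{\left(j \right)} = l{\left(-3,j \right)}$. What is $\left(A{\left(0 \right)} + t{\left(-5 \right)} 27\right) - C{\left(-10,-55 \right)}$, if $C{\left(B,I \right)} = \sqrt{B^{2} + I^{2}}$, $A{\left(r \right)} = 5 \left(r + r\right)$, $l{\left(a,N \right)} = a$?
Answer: $-81 - 25 \sqrt{5} \approx -136.9$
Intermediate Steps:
$A{\left(r \right)} = 10 r$ ($A{\left(r \right)} = 5 \cdot 2 r = 10 r$)
$t{\left(j \right)} = -3$
$\left(A{\left(0 \right)} + t{\left(-5 \right)} 27\right) - C{\left(-10,-55 \right)} = \left(10 \cdot 0 - 81\right) - \sqrt{\left(-10\right)^{2} + \left(-55\right)^{2}} = \left(0 - 81\right) - \sqrt{100 + 3025} = -81 - \sqrt{3125} = -81 - 25 \sqrt{5}$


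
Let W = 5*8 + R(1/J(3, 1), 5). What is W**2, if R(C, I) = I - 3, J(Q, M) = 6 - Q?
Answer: 1764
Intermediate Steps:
R(C, I) = -3 + I
W = 42 (W = 5*8 + (-3 + 5) = 40 + 2 = 42)
W**2 = 42**2 = 1764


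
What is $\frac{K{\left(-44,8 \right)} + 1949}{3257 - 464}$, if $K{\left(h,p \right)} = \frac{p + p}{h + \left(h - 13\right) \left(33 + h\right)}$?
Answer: $\frac{378761}{542773} \approx 0.69783$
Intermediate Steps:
$K{\left(h,p \right)} = \frac{2 p}{h + \left(-13 + h\right) \left(33 + h\right)}$
$\frac{K{\left(-44,8 \right)} + 1949}{3257 - 464} = \frac{2 \cdot 8 \frac{1}{-429 + \left(-44\right)^{2} + 21 \left(-44\right)} + 1949}{3257 - 464} = \frac{2 \cdot 8 \frac{1}{-429 + 1936 - 924} + 1949}{2793} = \left(2 \cdot 8 \cdot \frac{1}{583} + 1949\right) \frac{1}{2793} = \left(\frac{16}{583} + 1949\right) \frac{1}{2793} = \frac{1136283}{583} \cdot \frac{1}{2793} = \frac{378761}{542773}$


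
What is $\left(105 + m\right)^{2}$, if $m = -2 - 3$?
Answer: $10000$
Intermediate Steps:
$m = -5$ ($m = -2 - 3 = -5$)
$\left(105 + m\right)^{2} = \left(105 - 5\right)^{2} = 100^{2} = 10000$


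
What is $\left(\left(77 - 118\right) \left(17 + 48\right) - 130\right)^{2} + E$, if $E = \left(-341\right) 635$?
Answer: $7595490$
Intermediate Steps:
$E = -216535$
$\left(\left(77 - 118\right) \left(17 + 48\right) - 130\right)^{2} + E = \left(\left(77 - 118\right) \left(17 + 48\right) - 130\right)^{2} - 216535 = \left(\left(-41\right) 65 - 130\right)^{2} - 216535 = \left(-2665 - 130\right)^{2} - 216535 = \left(-2795\right)^{2} - 216535 = 7812025 - 216535 = 7595490$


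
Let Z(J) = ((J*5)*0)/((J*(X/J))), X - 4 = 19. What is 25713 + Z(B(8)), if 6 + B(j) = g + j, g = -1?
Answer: 25713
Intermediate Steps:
X = 23 (X = 4 + 19 = 23)
B(j) = -7 + j (B(j) = -6 + (-1 + j) = -7 + j)
Z(J) = 0 (Z(J) = ((J*5)*0)/((J*(23/J))) = ((5*J)*0)/23 = 0*(1/23) = 0)
25713 + Z(B(8)) = 25713 + 0 = 25713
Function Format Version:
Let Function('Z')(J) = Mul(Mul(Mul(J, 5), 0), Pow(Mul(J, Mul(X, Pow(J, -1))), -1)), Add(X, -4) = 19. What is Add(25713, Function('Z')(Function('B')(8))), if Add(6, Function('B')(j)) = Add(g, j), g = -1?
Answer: 25713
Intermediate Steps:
X = 23 (X = Add(4, 19) = 23)
Function('B')(j) = Add(-7, j) (Function('B')(j) = Add(-6, Add(-1, j)) = Add(-7, j))
Function('Z')(J) = 0 (Function('Z')(J) = Mul(Mul(Mul(J, 5), 0), Pow(Mul(J, Mul(23, Pow(J, -1))), -1)) = Mul(Mul(Mul(5, J), 0), Pow(23, -1)) = Mul(0, Rational(1, 23)) = 0)
Add(25713, Function('Z')(Function('B')(8))) = Add(25713, 0) = 25713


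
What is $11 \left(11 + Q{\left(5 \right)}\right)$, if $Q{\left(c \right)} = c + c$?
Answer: $231$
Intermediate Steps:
$Q{\left(c \right)} = 2 c$
$11 \left(11 + Q{\left(5 \right)}\right) = 11 \left(11 + 2 \cdot 5\right) = 11 \left(11 + 10\right) = 11 \cdot 21 = 231$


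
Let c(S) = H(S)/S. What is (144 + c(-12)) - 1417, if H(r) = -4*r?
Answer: -1277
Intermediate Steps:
c(S) = -4 (c(S) = (-4*S)/S = -4)
(144 + c(-12)) - 1417 = (144 - 4) - 1417 = 140 - 1417 = -1277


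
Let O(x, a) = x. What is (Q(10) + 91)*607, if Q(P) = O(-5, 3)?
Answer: 52202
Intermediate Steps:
Q(P) = -5
(Q(10) + 91)*607 = (-5 + 91)*607 = 86*607 = 52202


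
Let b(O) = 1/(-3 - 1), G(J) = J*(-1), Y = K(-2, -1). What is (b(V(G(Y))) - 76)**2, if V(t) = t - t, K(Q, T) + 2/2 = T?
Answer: 93025/16 ≈ 5814.1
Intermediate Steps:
K(Q, T) = -1 + T
Y = -2 (Y = -1 - 1 = -2)
G(J) = -J
V(t) = 0
b(O) = -1/4 (b(O) = 1/(-4) = -1/4)
(b(V(G(Y))) - 76)**2 = (-1/4 - 76)**2 = (-305/4)**2 = 93025/16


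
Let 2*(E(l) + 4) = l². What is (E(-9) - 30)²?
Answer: 169/4 ≈ 42.250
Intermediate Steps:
E(l) = -4 + l²/2
(E(-9) - 30)² = ((-4 + (½)*(-9)²) - 30)² = ((-4 + (½)*81) - 30)² = ((-4 + 81/2) - 30)² = (73/2 - 30)² = (13/2)² = 169/4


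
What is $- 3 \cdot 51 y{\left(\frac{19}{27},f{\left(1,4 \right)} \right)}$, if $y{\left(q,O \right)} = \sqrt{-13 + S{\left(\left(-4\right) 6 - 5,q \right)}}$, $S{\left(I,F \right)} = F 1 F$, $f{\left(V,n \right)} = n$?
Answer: $- \frac{34 i \sqrt{2279}}{3} \approx - 541.04 i$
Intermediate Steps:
$S{\left(I,F \right)} = F^{2}$ ($S{\left(I,F \right)} = F F = F^{2}$)
$y{\left(q,O \right)} = \sqrt{-13 + q^{2}}$
$- 3 \cdot 51 y{\left(\frac{19}{27},f{\left(1,4 \right)} \right)} = - 3 \cdot 51 \sqrt{-13 + \left(\frac{19}{27}\right)^{2}} = - 3 \cdot 51 \sqrt{-13 + \frac{361}{729}} = - 3 \cdot 51 \sqrt{- \frac{9116}{729}} = - 3 \cdot 51 \frac{2 i \sqrt{2279}}{27} = - 3 \frac{34 i \sqrt{2279}}{9} = - \frac{34 i \sqrt{2279}}{3}$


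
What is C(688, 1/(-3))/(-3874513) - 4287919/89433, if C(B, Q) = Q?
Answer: -16613597878636/346509321129 ≈ -47.946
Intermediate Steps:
C(688, 1/(-3))/(-3874513) - 4287919/89433 = 1/(-3*(-3874513)) - 4287919/89433 = -⅓*(-1/3874513) - 4287919*1/89433 = 1/11623539 - 4287919/89433 = -16613597878636/346509321129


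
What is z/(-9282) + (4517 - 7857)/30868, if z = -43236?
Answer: 54316957/11938199 ≈ 4.5498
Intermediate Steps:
z/(-9282) + (4517 - 7857)/30868 = -43236/(-9282) + (4517 - 7857)/30868 = -43236*(-1/9282) - 3340*1/30868 = 7206/1547 - 835/7717 = 54316957/11938199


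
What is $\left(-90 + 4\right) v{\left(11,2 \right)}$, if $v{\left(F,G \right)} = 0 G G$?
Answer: $0$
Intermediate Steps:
$v{\left(F,G \right)} = 0$ ($v{\left(F,G \right)} = 0 G = 0$)
$\left(-90 + 4\right) v{\left(11,2 \right)} = \left(-90 + 4\right) 0 = \left(-86\right) 0 = 0$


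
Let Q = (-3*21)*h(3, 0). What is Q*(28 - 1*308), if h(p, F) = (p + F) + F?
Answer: 52920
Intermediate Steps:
h(p, F) = p + 2*F (h(p, F) = (F + p) + F = p + 2*F)
Q = -189 (Q = (-3*21)*(3 + 2*0) = -63*(3 + 0) = -63*3 = -189)
Q*(28 - 1*308) = -189*(28 - 1*308) = -189*(28 - 308) = -189*(-280) = 52920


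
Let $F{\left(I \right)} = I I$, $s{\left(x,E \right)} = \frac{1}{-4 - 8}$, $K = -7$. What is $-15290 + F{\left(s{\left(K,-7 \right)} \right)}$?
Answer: $- \frac{2201759}{144} \approx -15290.0$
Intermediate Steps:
$s{\left(x,E \right)} = - \frac{1}{12}$ ($s{\left(x,E \right)} = \frac{1}{-12} = - \frac{1}{12}$)
$F{\left(I \right)} = I^{2}$
$-15290 + F{\left(s{\left(K,-7 \right)} \right)} = -15290 + \left(- \frac{1}{12}\right)^{2} = -15290 + \frac{1}{144} = - \frac{2201759}{144}$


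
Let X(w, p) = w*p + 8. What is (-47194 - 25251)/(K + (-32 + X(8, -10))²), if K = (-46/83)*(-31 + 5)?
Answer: -6012935/898924 ≈ -6.6890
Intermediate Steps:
K = 1196/83 (K = -46*1/83*(-26) = -46/83*(-26) = 1196/83 ≈ 14.410)
X(w, p) = 8 + p*w (X(w, p) = p*w + 8 = 8 + p*w)
(-47194 - 25251)/(K + (-32 + X(8, -10))²) = (-47194 - 25251)/(1196/83 + (-32 + (8 - 10*8))²) = -72445/(1196/83 + (-32 + (8 - 80))²) = -72445/(1196/83 + (-32 - 72)²) = -72445/(1196/83 + (-104)²) = -72445/(1196/83 + 10816) = -72445/898924/83 = -72445*83/898924 = -6012935/898924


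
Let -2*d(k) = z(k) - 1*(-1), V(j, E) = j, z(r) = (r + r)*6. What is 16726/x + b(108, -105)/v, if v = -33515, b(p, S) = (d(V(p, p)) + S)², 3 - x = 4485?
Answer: -6210564589/300428460 ≈ -20.672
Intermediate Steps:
x = -4482 (x = 3 - 1*4485 = 3 - 4485 = -4482)
z(r) = 12*r (z(r) = (2*r)*6 = 12*r)
d(k) = -½ - 6*k (d(k) = -(12*k - 1*(-1))/2 = -(12*k + 1)/2 = -(1 + 12*k)/2 = -½ - 6*k)
b(p, S) = (-½ + S - 6*p)² (b(p, S) = ((-½ - 6*p) + S)² = (-½ + S - 6*p)²)
16726/x + b(108, -105)/v = 16726/(-4482) + ((1 - 2*(-105) + 12*108)²/4)/(-33515) = 16726*(-1/4482) + ((1 + 210 + 1296)²/4)*(-1/33515) = -8363/2241 + ((¼)*1507²)*(-1/33515) = -8363/2241 + ((¼)*2271049)*(-1/33515) = -8363/2241 + (2271049/4)*(-1/33515) = -8363/2241 - 2271049/134060 = -6210564589/300428460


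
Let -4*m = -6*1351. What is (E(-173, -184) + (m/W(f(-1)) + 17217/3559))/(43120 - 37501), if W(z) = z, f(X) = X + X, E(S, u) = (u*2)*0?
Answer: -4785253/26664028 ≈ -0.17946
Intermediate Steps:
E(S, u) = 0 (E(S, u) = (2*u)*0 = 0)
f(X) = 2*X
m = 4053/2 (m = -(-3)*1351/2 = -1/4*(-8106) = 4053/2 ≈ 2026.5)
(E(-173, -184) + (m/W(f(-1)) + 17217/3559))/(43120 - 37501) = (0 + (4053/(2*((2*(-1)))) + 17217/3559))/(43120 - 37501) = (0 + ((4053/2)/(-2) + 17217*(1/3559)))/5619 = (0 + ((4053/2)*(-1/2) + 17217/3559))*(1/5619) = (0 + (-4053/4 + 17217/3559))*(1/5619) = (0 - 14355759/14236)*(1/5619) = -14355759/14236*1/5619 = -4785253/26664028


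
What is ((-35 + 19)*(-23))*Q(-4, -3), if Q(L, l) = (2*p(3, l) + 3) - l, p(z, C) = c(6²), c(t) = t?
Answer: 28704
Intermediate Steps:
p(z, C) = 36 (p(z, C) = 6² = 36)
Q(L, l) = 75 - l (Q(L, l) = (2*36 + 3) - l = (72 + 3) - l = 75 - l)
((-35 + 19)*(-23))*Q(-4, -3) = ((-35 + 19)*(-23))*(75 - 1*(-3)) = (-16*(-23))*(75 + 3) = 368*78 = 28704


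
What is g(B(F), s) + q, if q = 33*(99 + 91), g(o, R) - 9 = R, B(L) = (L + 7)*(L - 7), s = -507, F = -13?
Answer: 5772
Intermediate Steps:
B(L) = (-7 + L)*(7 + L) (B(L) = (7 + L)*(-7 + L) = (-7 + L)*(7 + L))
g(o, R) = 9 + R
q = 6270 (q = 33*190 = 6270)
g(B(F), s) + q = (9 - 507) + 6270 = -498 + 6270 = 5772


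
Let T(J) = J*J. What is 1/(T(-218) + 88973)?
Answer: 1/136497 ≈ 7.3262e-6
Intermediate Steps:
T(J) = J²
1/(T(-218) + 88973) = 1/((-218)² + 88973) = 1/(47524 + 88973) = 1/136497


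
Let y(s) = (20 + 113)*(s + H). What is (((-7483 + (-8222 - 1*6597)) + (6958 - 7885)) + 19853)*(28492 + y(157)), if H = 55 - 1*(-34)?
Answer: -206644960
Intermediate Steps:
H = 89 (H = 55 + 34 = 89)
y(s) = 11837 + 133*s (y(s) = (20 + 113)*(s + 89) = 133*(89 + s) = 11837 + 133*s)
(((-7483 + (-8222 - 1*6597)) + (6958 - 7885)) + 19853)*(28492 + y(157)) = (((-7483 + (-8222 - 1*6597)) + (6958 - 7885)) + 19853)*(28492 + (11837 + 133*157)) = (((-7483 + (-8222 - 6597)) - 927) + 19853)*(28492 + (11837 + 20881)) = (((-7483 - 14819) - 927) + 19853)*(28492 + 32718) = ((-22302 - 927) + 19853)*61210 = (-23229 + 19853)*61210 = -3376*61210 = -206644960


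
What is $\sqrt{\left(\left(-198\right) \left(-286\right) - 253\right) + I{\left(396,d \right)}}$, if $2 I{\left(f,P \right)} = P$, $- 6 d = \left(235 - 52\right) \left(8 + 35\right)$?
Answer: $\frac{\sqrt{222877}}{2} \approx 236.05$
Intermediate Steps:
$d = - \frac{2623}{2}$ ($d = - \frac{\left(235 - 52\right) \left(8 + 35\right)}{6} = - \frac{183 \cdot 43}{6} = \left(- \frac{1}{6}\right) 7869 = - \frac{2623}{2} \approx -1311.5$)
$I{\left(f,P \right)} = \frac{P}{2}$
$\sqrt{\left(\left(-198\right) \left(-286\right) - 253\right) + I{\left(396,d \right)}} = \sqrt{\left(\left(-198\right) \left(-286\right) - 253\right) + \frac{1}{2} \left(- \frac{2623}{2}\right)} = \sqrt{\left(56628 - 253\right) - \frac{2623}{4}} = \sqrt{56375 - \frac{2623}{4}} = \sqrt{\frac{222877}{4}} = \frac{\sqrt{222877}}{2}$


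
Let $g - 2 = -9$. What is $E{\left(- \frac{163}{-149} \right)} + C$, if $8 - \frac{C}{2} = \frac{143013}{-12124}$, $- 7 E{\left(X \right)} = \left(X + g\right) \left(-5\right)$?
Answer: $\frac{4564335}{129034} \approx 35.373$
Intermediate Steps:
$g = -7$ ($g = 2 - 9 = -7$)
$E{\left(X \right)} = -5 + \frac{5 X}{7}$ ($E{\left(X \right)} = - \frac{\left(X - 7\right) \left(-5\right)}{7} = - \frac{\left(-7 + X\right) \left(-5\right)}{7} = - \frac{35 - 5 X}{7} = -5 + \frac{5 X}{7}$)
$C = \frac{240005}{6062}$ ($C = 16 - 2 \frac{143013}{-12124} = 16 - 2 \cdot 143013 \left(- \frac{1}{12124}\right) = 16 - - \frac{143013}{6062} = 16 + \frac{143013}{6062} = \frac{240005}{6062} \approx 39.592$)
$E{\left(- \frac{163}{-149} \right)} + C = \left(-5 + \frac{5 \left(- \frac{163}{-149}\right)}{7}\right) + \frac{240005}{6062} = \left(-5 + \frac{5 \left(\left(-163\right) \left(- \frac{1}{149}\right)\right)}{7}\right) + \frac{240005}{6062} = \left(-5 + \frac{5}{7} \cdot \frac{163}{149}\right) + \frac{240005}{6062} = \left(-5 + \frac{815}{1043}\right) + \frac{240005}{6062} = - \frac{4400}{1043} + \frac{240005}{6062} = \frac{4564335}{129034}$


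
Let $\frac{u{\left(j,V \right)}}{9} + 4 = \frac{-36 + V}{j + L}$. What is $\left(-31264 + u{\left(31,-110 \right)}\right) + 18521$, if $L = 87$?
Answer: $- \frac{754618}{59} \approx -12790.0$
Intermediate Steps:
$u{\left(j,V \right)} = -36 + \frac{9 \left(-36 + V\right)}{87 + j}$ ($u{\left(j,V \right)} = -36 + 9 \frac{-36 + V}{j + 87} = -36 + 9 \frac{-36 + V}{87 + j} = -36 + \frac{9 \left(-36 + V\right)}{87 + j}$)
$\left(-31264 + u{\left(31,-110 \right)}\right) + 18521 = \left(-31264 + \frac{9 \left(-384 - 110 - 124\right)}{87 + 31}\right) + 18521 = \left(-31264 + \frac{9 \left(-384 - 110 - 124\right)}{118}\right) + 18521 = \left(-31264 + 9 \cdot \frac{1}{118} \left(-618\right)\right) + 18521 = \left(-31264 - \frac{2781}{59}\right) + 18521 = - \frac{1847357}{59} + 18521 = - \frac{754618}{59}$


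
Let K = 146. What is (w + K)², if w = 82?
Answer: 51984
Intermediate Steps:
(w + K)² = (82 + 146)² = 228² = 51984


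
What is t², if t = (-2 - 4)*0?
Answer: 0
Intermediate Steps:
t = 0 (t = -6*0 = 0)
t² = 0² = 0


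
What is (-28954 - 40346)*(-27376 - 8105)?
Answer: 2458833300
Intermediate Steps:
(-28954 - 40346)*(-27376 - 8105) = -69300*(-35481) = 2458833300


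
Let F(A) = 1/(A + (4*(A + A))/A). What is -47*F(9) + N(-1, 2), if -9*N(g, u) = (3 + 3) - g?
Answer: -542/153 ≈ -3.5425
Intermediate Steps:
F(A) = 1/(8 + A) (F(A) = 1/(A + (4*(2*A))/A) = 1/(A + (8*A)/A) = 1/(A + 8) = 1/(8 + A))
N(g, u) = -2/3 + g/9 (N(g, u) = -((3 + 3) - g)/9 = -(6 - g)/9 = -2/3 + g/9)
-47*F(9) + N(-1, 2) = -47/(8 + 9) + (-2/3 + (1/9)*(-1)) = -47/17 + (-2/3 - 1/9) = -47*1/17 - 7/9 = -47/17 - 7/9 = -542/153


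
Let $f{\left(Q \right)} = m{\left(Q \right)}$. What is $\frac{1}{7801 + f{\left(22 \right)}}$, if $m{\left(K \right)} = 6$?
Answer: $\frac{1}{7807} \approx 0.00012809$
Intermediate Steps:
$f{\left(Q \right)} = 6$
$\frac{1}{7801 + f{\left(22 \right)}} = \frac{1}{7801 + 6} = \frac{1}{7807}$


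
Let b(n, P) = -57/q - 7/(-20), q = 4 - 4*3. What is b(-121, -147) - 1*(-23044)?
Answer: 922059/40 ≈ 23051.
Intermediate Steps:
q = -8 (q = 4 - 12 = -8)
b(n, P) = 299/40 (b(n, P) = -57/(-8) - 7/(-20) = -57*(-1/8) - 7*(-1/20) = 57/8 + 7/20 = 299/40)
b(-121, -147) - 1*(-23044) = 299/40 - 1*(-23044) = 299/40 + 23044 = 922059/40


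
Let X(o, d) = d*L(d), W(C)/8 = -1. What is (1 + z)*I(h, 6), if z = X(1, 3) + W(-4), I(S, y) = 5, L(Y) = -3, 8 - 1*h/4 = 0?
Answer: -80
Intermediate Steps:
h = 32 (h = 32 - 4*0 = 32 + 0 = 32)
W(C) = -8 (W(C) = 8*(-1) = -8)
X(o, d) = -3*d (X(o, d) = d*(-3) = -3*d)
z = -17 (z = -3*3 - 8 = -9 - 8 = -17)
(1 + z)*I(h, 6) = (1 - 17)*5 = -16*5 = -80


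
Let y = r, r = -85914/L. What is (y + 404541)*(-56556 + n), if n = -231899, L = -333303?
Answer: -12964592171268945/111101 ≈ -1.1669e+11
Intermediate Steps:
r = 28638/111101 (r = -85914/(-333303) = -85914*(-1/333303) = 28638/111101 ≈ 0.25777)
y = 28638/111101 ≈ 0.25777
(y + 404541)*(-56556 + n) = (28638/111101 + 404541)*(-56556 - 231899) = (44944938279/111101)*(-288455) = -12964592171268945/111101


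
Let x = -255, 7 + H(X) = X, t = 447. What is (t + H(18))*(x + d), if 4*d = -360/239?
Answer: -27954030/239 ≈ -1.1696e+5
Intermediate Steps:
H(X) = -7 + X
d = -90/239 (d = (-360/239)/4 = (-360*1/239)/4 = (¼)*(-360/239) = -90/239 ≈ -0.37657)
(t + H(18))*(x + d) = (447 + (-7 + 18))*(-255 - 90/239) = (447 + 11)*(-61035/239) = 458*(-61035/239) = -27954030/239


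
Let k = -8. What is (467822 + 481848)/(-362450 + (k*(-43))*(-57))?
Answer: -474835/191029 ≈ -2.4857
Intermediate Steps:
(467822 + 481848)/(-362450 + (k*(-43))*(-57)) = (467822 + 481848)/(-362450 - 8*(-43)*(-57)) = 949670/(-362450 + 344*(-57)) = 949670/(-362450 - 19608) = 949670/(-382058) = 949670*(-1/382058) = -474835/191029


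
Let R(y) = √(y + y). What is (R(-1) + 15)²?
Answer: (15 + I*√2)² ≈ 223.0 + 42.426*I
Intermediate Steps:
R(y) = √2*√y (R(y) = √(2*y) = √2*√y)
(R(-1) + 15)² = (√2*√(-1) + 15)² = (√2*I + 15)² = (I*√2 + 15)² = (15 + I*√2)²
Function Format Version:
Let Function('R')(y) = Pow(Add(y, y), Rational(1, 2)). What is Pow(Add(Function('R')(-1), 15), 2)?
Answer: Pow(Add(15, Mul(I, Pow(2, Rational(1, 2)))), 2) ≈ Add(223.00, Mul(42.426, I))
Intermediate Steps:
Function('R')(y) = Mul(Pow(2, Rational(1, 2)), Pow(y, Rational(1, 2))) (Function('R')(y) = Pow(Mul(2, y), Rational(1, 2)) = Mul(Pow(2, Rational(1, 2)), Pow(y, Rational(1, 2))))
Pow(Add(Function('R')(-1), 15), 2) = Pow(Add(Mul(Pow(2, Rational(1, 2)), Pow(-1, Rational(1, 2))), 15), 2) = Pow(Add(Mul(Pow(2, Rational(1, 2)), I), 15), 2) = Pow(Add(Mul(I, Pow(2, Rational(1, 2))), 15), 2) = Pow(Add(15, Mul(I, Pow(2, Rational(1, 2)))), 2)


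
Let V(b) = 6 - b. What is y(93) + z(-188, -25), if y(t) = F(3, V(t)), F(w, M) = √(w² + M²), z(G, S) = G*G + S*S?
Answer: 35969 + 3*√842 ≈ 36056.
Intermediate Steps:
z(G, S) = G² + S²
F(w, M) = √(M² + w²)
y(t) = √(9 + (6 - t)²) (y(t) = √((6 - t)² + 3²) = √((6 - t)² + 9) = √(9 + (6 - t)²))
y(93) + z(-188, -25) = √(9 + (-6 + 93)²) + ((-188)² + (-25)²) = √(9 + 87²) + (35344 + 625) = √(9 + 7569) + 35969 = √7578 + 35969 = 3*√842 + 35969 = 35969 + 3*√842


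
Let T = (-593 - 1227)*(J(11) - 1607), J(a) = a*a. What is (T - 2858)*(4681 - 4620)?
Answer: 164801382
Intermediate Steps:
J(a) = a²
T = 2704520 (T = (-593 - 1227)*(11² - 1607) = -1820*(121 - 1607) = -1820*(-1486) = 2704520)
(T - 2858)*(4681 - 4620) = (2704520 - 2858)*(4681 - 4620) = 2701662*61 = 164801382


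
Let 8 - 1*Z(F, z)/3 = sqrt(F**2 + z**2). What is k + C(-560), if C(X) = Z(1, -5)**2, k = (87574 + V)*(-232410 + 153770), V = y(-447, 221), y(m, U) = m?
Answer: -6851666470 - 144*sqrt(26) ≈ -6.8517e+9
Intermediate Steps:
V = -447
k = -6851667280 (k = (87574 - 447)*(-232410 + 153770) = 87127*(-78640) = -6851667280)
Z(F, z) = 24 - 3*sqrt(F**2 + z**2)
C(X) = (24 - 3*sqrt(26))**2 (C(X) = (24 - 3*sqrt(1**2 + (-5)**2))**2 = (24 - 3*sqrt(1 + 25))**2 = (24 - 3*sqrt(26))**2)
k + C(-560) = -6851667280 + (810 - 144*sqrt(26)) = -6851666470 - 144*sqrt(26)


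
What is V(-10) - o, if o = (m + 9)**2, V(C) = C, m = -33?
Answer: -586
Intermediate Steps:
o = 576 (o = (-33 + 9)**2 = (-24)**2 = 576)
V(-10) - o = -10 - 1*576 = -10 - 576 = -586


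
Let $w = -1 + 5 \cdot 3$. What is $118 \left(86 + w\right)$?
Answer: $11800$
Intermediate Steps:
$w = 14$ ($w = -1 + 15 = 14$)
$118 \left(86 + w\right) = 118 \left(86 + 14\right) = 118 \cdot 100 = 11800$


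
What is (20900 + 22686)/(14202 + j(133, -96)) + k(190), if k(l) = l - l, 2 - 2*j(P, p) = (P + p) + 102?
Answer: 87172/28267 ≈ 3.0839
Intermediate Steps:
j(P, p) = -50 - P/2 - p/2 (j(P, p) = 1 - ((P + p) + 102)/2 = 1 - (102 + P + p)/2 = 1 + (-51 - P/2 - p/2) = -50 - P/2 - p/2)
k(l) = 0
(20900 + 22686)/(14202 + j(133, -96)) + k(190) = (20900 + 22686)/(14202 + (-50 - ½*133 - ½*(-96))) + 0 = 43586/(14202 + (-50 - 133/2 + 48)) + 0 = 43586/(14202 - 137/2) + 0 = 43586/(28267/2) + 0 = 43586*(2/28267) + 0 = 87172/28267 + 0 = 87172/28267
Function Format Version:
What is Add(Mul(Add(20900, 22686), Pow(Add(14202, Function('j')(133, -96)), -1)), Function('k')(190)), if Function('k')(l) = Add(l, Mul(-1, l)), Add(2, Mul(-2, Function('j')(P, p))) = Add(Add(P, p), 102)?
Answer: Rational(87172, 28267) ≈ 3.0839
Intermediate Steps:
Function('j')(P, p) = Add(-50, Mul(Rational(-1, 2), P), Mul(Rational(-1, 2), p)) (Function('j')(P, p) = Add(1, Mul(Rational(-1, 2), Add(Add(P, p), 102))) = Add(1, Mul(Rational(-1, 2), Add(102, P, p))) = Add(1, Add(-51, Mul(Rational(-1, 2), P), Mul(Rational(-1, 2), p))) = Add(-50, Mul(Rational(-1, 2), P), Mul(Rational(-1, 2), p)))
Function('k')(l) = 0
Add(Mul(Add(20900, 22686), Pow(Add(14202, Function('j')(133, -96)), -1)), Function('k')(190)) = Add(Mul(Add(20900, 22686), Pow(Add(14202, Add(-50, Mul(Rational(-1, 2), 133), Mul(Rational(-1, 2), -96))), -1)), 0) = Add(Mul(43586, Pow(Add(14202, Add(-50, Rational(-133, 2), 48)), -1)), 0) = Add(Mul(43586, Pow(Add(14202, Rational(-137, 2)), -1)), 0) = Add(Mul(43586, Pow(Rational(28267, 2), -1)), 0) = Add(Mul(43586, Rational(2, 28267)), 0) = Add(Rational(87172, 28267), 0) = Rational(87172, 28267)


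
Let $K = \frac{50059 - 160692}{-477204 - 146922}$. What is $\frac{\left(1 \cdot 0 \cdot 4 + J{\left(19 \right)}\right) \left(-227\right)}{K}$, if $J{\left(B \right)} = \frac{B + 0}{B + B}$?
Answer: $- \frac{70838301}{110633} \approx -640.3$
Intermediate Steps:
$J{\left(B \right)} = \frac{1}{2}$ ($J{\left(B \right)} = \frac{B}{2 B} = B \frac{1}{2 B} = \frac{1}{2}$)
$K = \frac{110633}{624126}$ ($K = - \frac{110633}{-624126} = \left(-110633\right) \left(- \frac{1}{624126}\right) = \frac{110633}{624126} \approx 0.17726$)
$\frac{\left(1 \cdot 0 \cdot 4 + J{\left(19 \right)}\right) \left(-227\right)}{K} = \frac{\left(1 \cdot 0 \cdot 4 + \frac{1}{2}\right) \left(-227\right)}{\frac{110633}{624126}} = \left(0 \cdot 4 + \frac{1}{2}\right) \left(-227\right) \frac{624126}{110633} = \left(0 + \frac{1}{2}\right) \left(-227\right) \frac{624126}{110633} = \frac{1}{2} \left(-227\right) \frac{624126}{110633} = \left(- \frac{227}{2}\right) \frac{624126}{110633} = - \frac{70838301}{110633}$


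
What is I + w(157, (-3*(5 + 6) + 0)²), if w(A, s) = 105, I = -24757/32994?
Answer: 3439613/32994 ≈ 104.25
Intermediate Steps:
I = -24757/32994 (I = -24757*1/32994 = -24757/32994 ≈ -0.75035)
I + w(157, (-3*(5 + 6) + 0)²) = -24757/32994 + 105 = 3439613/32994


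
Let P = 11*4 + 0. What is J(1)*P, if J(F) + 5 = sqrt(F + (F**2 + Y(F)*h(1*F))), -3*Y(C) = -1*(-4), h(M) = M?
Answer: -220 + 44*sqrt(6)/3 ≈ -184.07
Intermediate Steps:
P = 44 (P = 44 + 0 = 44)
Y(C) = -4/3 (Y(C) = -(-1)*(-4)/3 = -1/3*4 = -4/3)
J(F) = -5 + sqrt(F**2 - F/3) (J(F) = -5 + sqrt(F + (F**2 - 4*F/3)) = -5 + sqrt(F**2 - F/3))
J(1)*P = (-5 + sqrt(3)*sqrt(1*(-1 + 3*1))/3)*44 = (-5 + sqrt(3)*sqrt(1*(-1 + 3))/3)*44 = (-5 + sqrt(3)*sqrt(1*2)/3)*44 = (-5 + sqrt(3)*sqrt(2)/3)*44 = (-5 + sqrt(6)/3)*44 = -220 + 44*sqrt(6)/3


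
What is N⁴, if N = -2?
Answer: 16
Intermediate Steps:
N⁴ = (-2)⁴ = 16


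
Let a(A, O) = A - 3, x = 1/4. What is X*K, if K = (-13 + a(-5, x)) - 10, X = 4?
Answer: -124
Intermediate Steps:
x = 1/4 ≈ 0.25000
a(A, O) = -3 + A
K = -31 (K = (-13 + (-3 - 5)) - 10 = (-13 - 8) - 10 = -21 - 10 = -31)
X*K = 4*(-31) = -124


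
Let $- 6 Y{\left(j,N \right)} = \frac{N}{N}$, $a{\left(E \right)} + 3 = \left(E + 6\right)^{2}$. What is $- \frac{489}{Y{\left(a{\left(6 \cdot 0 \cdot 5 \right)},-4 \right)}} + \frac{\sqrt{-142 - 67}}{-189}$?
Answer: $2934 - \frac{i \sqrt{209}}{189} \approx 2934.0 - 0.076491 i$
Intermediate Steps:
$a{\left(E \right)} = -3 + \left(6 + E\right)^{2}$ ($a{\left(E \right)} = -3 + \left(E + 6\right)^{2} = -3 + \left(6 + E\right)^{2}$)
$Y{\left(j,N \right)} = - \frac{1}{6}$ ($Y{\left(j,N \right)} = - \frac{N \frac{1}{N}}{6} = \left(- \frac{1}{6}\right) 1 = - \frac{1}{6}$)
$- \frac{489}{Y{\left(a{\left(6 \cdot 0 \cdot 5 \right)},-4 \right)}} + \frac{\sqrt{-142 - 67}}{-189} = - \frac{489}{- \frac{1}{6}} + \frac{\sqrt{-142 - 67}}{-189} = \left(-489\right) \left(-6\right) + \sqrt{-209} \left(- \frac{1}{189}\right) = 2934 + i \sqrt{209} \left(- \frac{1}{189}\right) = 2934 - \frac{i \sqrt{209}}{189}$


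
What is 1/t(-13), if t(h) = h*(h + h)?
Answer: 1/338 ≈ 0.0029586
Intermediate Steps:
t(h) = 2*h² (t(h) = h*(2*h) = 2*h²)
1/t(-13) = 1/(2*(-13)²) = 1/(2*169) = 1/338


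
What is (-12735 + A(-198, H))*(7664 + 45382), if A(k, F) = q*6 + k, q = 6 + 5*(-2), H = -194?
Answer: -687317022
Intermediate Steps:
q = -4 (q = 6 - 10 = -4)
A(k, F) = -24 + k (A(k, F) = -4*6 + k = -24 + k)
(-12735 + A(-198, H))*(7664 + 45382) = (-12735 + (-24 - 198))*(7664 + 45382) = (-12735 - 222)*53046 = -12957*53046 = -687317022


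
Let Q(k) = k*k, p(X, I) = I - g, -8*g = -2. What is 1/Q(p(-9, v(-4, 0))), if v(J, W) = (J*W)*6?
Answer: 16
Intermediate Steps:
g = ¼ (g = -⅛*(-2) = ¼ ≈ 0.25000)
v(J, W) = 6*J*W
p(X, I) = -¼ + I (p(X, I) = I - 1*¼ = I - ¼ = -¼ + I)
Q(k) = k²
1/Q(p(-9, v(-4, 0))) = 1/((-¼ + 6*(-4)*0)²) = 1/((-¼ + 0)²) = 1/((-¼)²) = 1/(1/16) = 16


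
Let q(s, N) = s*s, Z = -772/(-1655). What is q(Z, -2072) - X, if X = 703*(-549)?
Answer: 1057119077659/2739025 ≈ 3.8595e+5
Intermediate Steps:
Z = 772/1655 (Z = -772*(-1/1655) = 772/1655 ≈ 0.46646)
q(s, N) = s²
X = -385947
q(Z, -2072) - X = (772/1655)² - 1*(-385947) = 595984/2739025 + 385947 = 1057119077659/2739025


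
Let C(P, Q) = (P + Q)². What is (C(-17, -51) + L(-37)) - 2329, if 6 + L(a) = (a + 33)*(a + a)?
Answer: 2585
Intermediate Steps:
L(a) = -6 + 2*a*(33 + a) (L(a) = -6 + (a + 33)*(a + a) = -6 + (33 + a)*(2*a) = -6 + 2*a*(33 + a))
(C(-17, -51) + L(-37)) - 2329 = ((-17 - 51)² + (-6 + 2*(-37)² + 66*(-37))) - 2329 = ((-68)² + (-6 + 2*1369 - 2442)) - 2329 = (4624 + (-6 + 2738 - 2442)) - 2329 = (4624 + 290) - 2329 = 4914 - 2329 = 2585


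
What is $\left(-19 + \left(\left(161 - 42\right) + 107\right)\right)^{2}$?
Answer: $42849$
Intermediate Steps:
$\left(-19 + \left(\left(161 - 42\right) + 107\right)\right)^{2} = \left(-19 + \left(119 + 107\right)\right)^{2} = \left(-19 + 226\right)^{2} = 207^{2} = 42849$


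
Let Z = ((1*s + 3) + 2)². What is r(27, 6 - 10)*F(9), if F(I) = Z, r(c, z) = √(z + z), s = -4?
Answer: 2*I*√2 ≈ 2.8284*I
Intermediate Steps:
r(c, z) = √2*√z (r(c, z) = √(2*z) = √2*√z)
Z = 1 (Z = ((1*(-4) + 3) + 2)² = ((-4 + 3) + 2)² = (-1 + 2)² = 1² = 1)
F(I) = 1
r(27, 6 - 10)*F(9) = (√2*√(6 - 10))*1 = (√2*√(-4))*1 = (√2*(2*I))*1 = (2*I*√2)*1 = 2*I*√2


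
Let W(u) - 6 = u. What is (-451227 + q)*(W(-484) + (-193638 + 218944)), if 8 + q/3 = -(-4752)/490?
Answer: -2744719683876/245 ≈ -1.1203e+10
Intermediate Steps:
W(u) = 6 + u
q = 1248/245 (q = -24 + 3*(-(-4752)/490) = -24 + 3*(-432*(-11/490)) = -24 + 3*(2376/245) = -24 + 7128/245 = 1248/245 ≈ 5.0939)
(-451227 + q)*(W(-484) + (-193638 + 218944)) = (-451227 + 1248/245)*((6 - 484) + (-193638 + 218944)) = -110549367*(-478 + 25306)/245 = -110549367/245*24828 = -2744719683876/245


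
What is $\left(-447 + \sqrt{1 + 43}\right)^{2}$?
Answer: $199853 - 1788 \sqrt{11} \approx 1.9392 \cdot 10^{5}$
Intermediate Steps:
$\left(-447 + \sqrt{1 + 43}\right)^{2} = \left(-447 + \sqrt{44}\right)^{2} = \left(-447 + 2 \sqrt{11}\right)^{2}$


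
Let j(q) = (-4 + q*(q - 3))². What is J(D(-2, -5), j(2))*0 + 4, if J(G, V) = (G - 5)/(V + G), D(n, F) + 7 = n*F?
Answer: 4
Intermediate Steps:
D(n, F) = -7 + F*n (D(n, F) = -7 + n*F = -7 + F*n)
j(q) = (-4 + q*(-3 + q))²
J(G, V) = (-5 + G)/(G + V)
J(D(-2, -5), j(2))*0 + 4 = ((-5 + (-7 - 5*(-2)))/((-7 - 5*(-2)) + (4 - 1*2² + 3*2)²))*0 + 4 = ((-5 + (-7 + 10))/((-7 + 10) + (4 - 1*4 + 6)²))*0 + 4 = ((-5 + 3)/(3 + (4 - 4 + 6)²))*0 + 4 = (-2/(3 + 6²))*0 + 4 = (-2/(3 + 36))*0 + 4 = (-2/39)*0 + 4 = ((1/39)*(-2))*0 + 4 = -2/39*0 + 4 = 0 + 4 = 4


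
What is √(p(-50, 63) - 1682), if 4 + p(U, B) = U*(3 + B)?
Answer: 3*I*√554 ≈ 70.612*I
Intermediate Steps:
p(U, B) = -4 + U*(3 + B)
√(p(-50, 63) - 1682) = √((-4 + 3*(-50) + 63*(-50)) - 1682) = √((-4 - 150 - 3150) - 1682) = √(-3304 - 1682) = √(-4986) = 3*I*√554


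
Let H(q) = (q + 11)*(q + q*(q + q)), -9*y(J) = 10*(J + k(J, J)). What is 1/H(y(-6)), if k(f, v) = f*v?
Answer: -27/1319900 ≈ -2.0456e-5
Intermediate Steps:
y(J) = -10*J/9 - 10*J²/9 (y(J) = -10*(J + J*J)/9 = -10*(J + J²)/9 = -(10*J + 10*J²)/9 = -10*J/9 - 10*J²/9)
H(q) = (11 + q)*(q + 2*q²) (H(q) = (11 + q)*(q + q*(2*q)) = (11 + q)*(q + 2*q²))
1/H(y(-6)) = 1/(((10/9)*(-6)*(-1 - 1*(-6)))*(11 + 2*((10/9)*(-6)*(-1 - 1*(-6)))² + 23*((10/9)*(-6)*(-1 - 1*(-6))))) = 1/(((10/9)*(-6)*(-1 + 6))*(11 + 2*((10/9)*(-6)*(-1 + 6))² + 23*((10/9)*(-6)*(-1 + 6)))) = 1/(((10/9)*(-6)*5)*(11 + 2*((10/9)*(-6)*5)² + 23*((10/9)*(-6)*5))) = 1/(-100*(11 + 2*(-100/3)² + 23*(-100/3))/3) = 1/(-100*(11 + 2*(10000/9) - 2300/3)/3) = 1/(-100*(11 + 20000/9 - 2300/3)/3) = 1/(-100/3*13199/9) = 1/(-1319900/27) = -27/1319900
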